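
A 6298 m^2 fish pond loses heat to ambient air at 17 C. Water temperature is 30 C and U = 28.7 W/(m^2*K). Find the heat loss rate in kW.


Temperature difference dT = 30 - 17 = 13 K
Heat loss (W) = U * A * dT = 28.7 * 6298 * 13 = 2349783.8 W
Convert to kW: 2349783.8 / 1000 = 2349.7838 kW

2349.7838 kW


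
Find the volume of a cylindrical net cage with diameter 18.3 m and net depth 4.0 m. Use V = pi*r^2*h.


r = d/2 = 18.3/2 = 9.15 m
Base area = pi*r^2 = pi*9.15^2 = 263.02199 m^2
Volume = 263.02199 * 4.0 = 1052.09 m^3

1052.09 m^3


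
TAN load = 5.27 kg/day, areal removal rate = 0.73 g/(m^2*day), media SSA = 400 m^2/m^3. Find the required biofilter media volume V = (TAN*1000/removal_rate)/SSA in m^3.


A = 5.27*1000 / 0.73 = 7219.1781 m^2
V = 7219.1781 / 400 = 18.0479

18.0479 m^3


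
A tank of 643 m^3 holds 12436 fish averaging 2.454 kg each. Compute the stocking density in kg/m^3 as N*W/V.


Total biomass = 12436 fish * 2.454 kg = 30517.944 kg
Density = total biomass / volume = 30517.944 / 643 = 47.4618 kg/m^3

47.4618 kg/m^3


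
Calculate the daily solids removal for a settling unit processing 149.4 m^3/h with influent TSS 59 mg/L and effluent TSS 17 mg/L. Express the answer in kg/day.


Concentration drop: TSS_in - TSS_out = 59 - 17 = 42 mg/L
Hourly solids removed = Q * dTSS = 149.4 m^3/h * 42 mg/L = 6274.8 g/h  (m^3/h * mg/L = g/h)
Daily solids removed = 6274.8 * 24 = 150595.2 g/day
Convert g to kg: 150595.2 / 1000 = 150.5952 kg/day

150.5952 kg/day


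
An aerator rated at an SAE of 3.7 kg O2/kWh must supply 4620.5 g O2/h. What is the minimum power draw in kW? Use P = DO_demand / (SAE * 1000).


SAE in g O2/kWh = 3.7 * 1000 = 3700 g/kWh
P = DO_demand / SAE_g = 4620.5 / 3700 = 1.24878 kW

1.24878 kW


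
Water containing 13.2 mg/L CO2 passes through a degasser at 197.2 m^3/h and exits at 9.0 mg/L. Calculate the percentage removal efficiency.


CO2_out / CO2_in = 9.0 / 13.2 = 0.68181818
Fraction remaining = 0.68181818
efficiency = (1 - 0.68181818) * 100 = 31.8182 %

31.8182 %


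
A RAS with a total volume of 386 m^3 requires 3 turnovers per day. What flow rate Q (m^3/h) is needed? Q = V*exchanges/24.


Daily recirculation volume = 386 m^3 * 3 = 1158 m^3/day
Flow rate Q = daily volume / 24 h = 1158 / 24 = 48.25 m^3/h

48.25 m^3/h


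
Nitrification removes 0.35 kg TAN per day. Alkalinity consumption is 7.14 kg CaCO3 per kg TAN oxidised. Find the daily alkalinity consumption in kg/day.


Alkalinity factor: 7.14 kg CaCO3 consumed per kg TAN nitrified
alk = 0.35 kg TAN * 7.14 = 2.499 kg CaCO3/day

2.499 kg CaCO3/day


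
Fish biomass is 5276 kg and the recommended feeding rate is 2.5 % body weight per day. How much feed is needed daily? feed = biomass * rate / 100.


Feeding rate fraction = 2.5% / 100 = 0.025
Daily feed = 5276 kg * 0.025 = 131.9 kg/day

131.9 kg/day


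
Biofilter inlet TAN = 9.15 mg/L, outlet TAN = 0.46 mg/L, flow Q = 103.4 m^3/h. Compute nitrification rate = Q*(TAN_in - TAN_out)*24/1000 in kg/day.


Concentration drop: TAN_in - TAN_out = 9.15 - 0.46 = 8.69 mg/L
Hourly TAN removed = Q * dTAN = 103.4 m^3/h * 8.69 mg/L = 898.546 g/h  (m^3/h * mg/L = g/h)
Daily TAN removed = 898.546 * 24 = 21565.104 g/day
Convert to kg/day: 21565.104 / 1000 = 21.565104 kg/day

21.565104 kg/day


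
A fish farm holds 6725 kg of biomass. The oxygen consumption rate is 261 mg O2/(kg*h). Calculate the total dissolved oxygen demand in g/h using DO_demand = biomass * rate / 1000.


Total O2 consumption (mg/h) = 6725 kg * 261 mg/(kg*h) = 1755225 mg/h
Convert to g/h: 1755225 / 1000 = 1755.225 g/h

1755.225 g/h


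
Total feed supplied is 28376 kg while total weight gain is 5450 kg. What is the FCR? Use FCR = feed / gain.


FCR = feed consumed / weight gained
FCR = 28376 kg / 5450 kg = 5.20661

5.20661


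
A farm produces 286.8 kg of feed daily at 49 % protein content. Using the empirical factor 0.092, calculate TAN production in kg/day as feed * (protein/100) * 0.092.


Protein in feed = 286.8 * 49/100 = 140.532 kg/day
TAN = protein * 0.092 = 140.532 * 0.092 = 12.928944 kg/day

12.928944 kg/day


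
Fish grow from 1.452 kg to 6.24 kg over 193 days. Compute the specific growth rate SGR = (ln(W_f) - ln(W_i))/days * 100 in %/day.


ln(W_f) = ln(6.24) = 1.8309802
ln(W_i) = ln(1.452) = 0.37294192
ln(W_f) - ln(W_i) = 1.8309802 - 0.37294192 = 1.4580383
SGR = 1.4580383 / 193 * 100 = 0.75546 %/day

0.75546 %/day


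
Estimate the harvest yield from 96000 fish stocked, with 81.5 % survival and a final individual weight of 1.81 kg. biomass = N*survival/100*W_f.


Survivors = 96000 * 81.5/100 = 78240 fish
Harvest biomass = survivors * W_f = 78240 * 1.81 = 141614.4 kg

141614.4 kg


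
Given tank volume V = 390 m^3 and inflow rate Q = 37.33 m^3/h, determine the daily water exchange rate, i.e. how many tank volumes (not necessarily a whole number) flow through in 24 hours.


Daily flow volume = 37.33 m^3/h * 24 h = 895.92 m^3/day
Exchanges = daily flow / tank volume = 895.92 / 390 = 2.29723 exchanges/day

2.29723 exchanges/day


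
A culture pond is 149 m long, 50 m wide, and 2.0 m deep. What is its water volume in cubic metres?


Base area = L * W = 149 * 50 = 7450 m^2
Volume = area * depth = 7450 * 2.0 = 14900 m^3

14900 m^3


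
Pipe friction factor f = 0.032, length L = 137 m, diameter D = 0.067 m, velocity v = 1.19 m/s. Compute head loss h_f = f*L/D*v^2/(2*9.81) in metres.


v^2 = 1.19^2 = 1.4161 m^2/s^2
L/D = 137/0.067 = 2044.7761
h_f = f*(L/D)*v^2/(2g) = 0.032 * 2044.7761 * 1.4161 / 19.62 = 4.7227 m

4.7227 m


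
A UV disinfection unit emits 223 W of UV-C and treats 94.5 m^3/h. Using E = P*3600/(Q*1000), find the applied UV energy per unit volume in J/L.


Energy delivered per hour = 223 W * 3600 s = 802800 J/h
Volume treated per hour = 94.5 m^3/h * 1000 = 94500 L/h
dose = 802800 / 94500 = 8.49524 J/L

8.49524 J/L


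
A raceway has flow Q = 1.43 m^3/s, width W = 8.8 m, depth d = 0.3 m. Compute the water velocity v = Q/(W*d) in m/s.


Cross-sectional area = W * d = 8.8 * 0.3 = 2.64 m^2
Velocity = Q / A = 1.43 / 2.64 = 0.541667 m/s

0.541667 m/s


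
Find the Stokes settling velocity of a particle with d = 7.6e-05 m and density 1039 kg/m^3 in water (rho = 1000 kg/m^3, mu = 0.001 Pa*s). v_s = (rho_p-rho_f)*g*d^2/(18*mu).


Density difference: rho_p - rho_f = 1039 - 1000 = 39 kg/m^3
d^2 = (7.6e-05)^2 = 5.776e-09 m^2
Numerator = (rho_p - rho_f) * g * d^2 = 39 * 9.81 * 5.776e-09 = 2.2098398e-06
Denominator = 18 * mu = 18 * 0.001 = 0.018
v_s = 2.2098398e-06 / 0.018 = 1.22769e-04 m/s
Check: Re = rho_f * v_s * d / mu = 1000 * 1.22769e-04 * 7.6e-05 / 0.001 = 0.00933 < 1, so Stokes' law applies.

1.22769e-04 m/s


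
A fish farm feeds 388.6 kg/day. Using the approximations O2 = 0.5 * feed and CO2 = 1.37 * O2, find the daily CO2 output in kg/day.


O2 = 388.6 * 0.5 = 194.3
CO2 = 194.3 * 1.37 = 266.191

266.191 kg/day


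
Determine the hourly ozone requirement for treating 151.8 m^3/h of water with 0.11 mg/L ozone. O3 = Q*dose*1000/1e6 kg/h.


O3 demand (mg/h) = Q * dose * 1000 = 151.8 * 0.11 * 1000 = 16698 mg/h
Convert mg to kg: 16698 / 1e6 = 0.016698 kg/h

0.016698 kg/h


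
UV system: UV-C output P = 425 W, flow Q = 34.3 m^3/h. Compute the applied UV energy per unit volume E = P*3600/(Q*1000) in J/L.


Energy delivered per hour = 425 W * 3600 s = 1530000 J/h
Volume treated per hour = 34.3 m^3/h * 1000 = 34300 L/h
dose = 1530000 / 34300 = 44.6064 J/L

44.6064 J/L


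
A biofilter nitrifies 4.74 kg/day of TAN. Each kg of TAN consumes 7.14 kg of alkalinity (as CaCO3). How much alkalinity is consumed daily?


Alkalinity factor: 7.14 kg CaCO3 consumed per kg TAN nitrified
alk = 4.74 kg TAN * 7.14 = 33.8436 kg CaCO3/day

33.8436 kg CaCO3/day


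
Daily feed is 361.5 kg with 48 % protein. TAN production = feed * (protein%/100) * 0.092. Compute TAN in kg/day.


Protein in feed = 361.5 * 48/100 = 173.52 kg/day
TAN = protein * 0.092 = 173.52 * 0.092 = 15.96384 kg/day

15.96384 kg/day


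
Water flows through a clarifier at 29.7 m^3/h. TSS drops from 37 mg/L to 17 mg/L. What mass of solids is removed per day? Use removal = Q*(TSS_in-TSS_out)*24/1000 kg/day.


Concentration drop: TSS_in - TSS_out = 37 - 17 = 20 mg/L
Hourly solids removed = Q * dTSS = 29.7 m^3/h * 20 mg/L = 594 g/h  (m^3/h * mg/L = g/h)
Daily solids removed = 594 * 24 = 14256 g/day
Convert g to kg: 14256 / 1000 = 14.256 kg/day

14.256 kg/day


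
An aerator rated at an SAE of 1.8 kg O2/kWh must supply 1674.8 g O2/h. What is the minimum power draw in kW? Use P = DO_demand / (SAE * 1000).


SAE in g O2/kWh = 1.8 * 1000 = 1800 g/kWh
P = DO_demand / SAE_g = 1674.8 / 1800 = 0.930444 kW

0.930444 kW


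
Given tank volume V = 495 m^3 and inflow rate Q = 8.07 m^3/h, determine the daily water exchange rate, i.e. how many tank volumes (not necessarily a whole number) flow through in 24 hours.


Daily flow volume = 8.07 m^3/h * 24 h = 193.68 m^3/day
Exchanges = daily flow / tank volume = 193.68 / 495 = 0.391273 exchanges/day

0.391273 exchanges/day


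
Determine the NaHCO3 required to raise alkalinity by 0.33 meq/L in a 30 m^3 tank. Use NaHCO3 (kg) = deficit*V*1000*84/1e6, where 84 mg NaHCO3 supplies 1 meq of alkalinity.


Tank volume in L = 30 m^3 * 1000 = 30000 L
Total meq required = 0.33 meq/L * 30000 L = 9900 meq
NaHCO3 mass = 9900 meq * 84 mg/meq / 1e6 = 0.8316 kg

0.8316 kg


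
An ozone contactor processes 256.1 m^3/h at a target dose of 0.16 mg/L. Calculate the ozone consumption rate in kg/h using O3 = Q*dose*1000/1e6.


O3 demand (mg/h) = Q * dose * 1000 = 256.1 * 0.16 * 1000 = 40976 mg/h
Convert mg to kg: 40976 / 1e6 = 0.040976 kg/h

0.040976 kg/h


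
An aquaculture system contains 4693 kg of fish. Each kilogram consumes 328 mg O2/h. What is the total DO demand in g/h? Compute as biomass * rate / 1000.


Total O2 consumption (mg/h) = 4693 kg * 328 mg/(kg*h) = 1539304 mg/h
Convert to g/h: 1539304 / 1000 = 1539.304 g/h

1539.304 g/h


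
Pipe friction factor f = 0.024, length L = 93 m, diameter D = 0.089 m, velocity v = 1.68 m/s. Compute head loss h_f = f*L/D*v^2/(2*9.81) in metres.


v^2 = 1.68^2 = 2.8224 m^2/s^2
L/D = 93/0.089 = 1044.9438
h_f = f*(L/D)*v^2/(2g) = 0.024 * 1044.9438 * 2.8224 / 19.62 = 3.60764 m

3.60764 m


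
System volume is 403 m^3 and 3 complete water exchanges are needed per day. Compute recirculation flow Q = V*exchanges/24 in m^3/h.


Daily recirculation volume = 403 m^3 * 3 = 1209 m^3/day
Flow rate Q = daily volume / 24 h = 1209 / 24 = 50.375 m^3/h

50.375 m^3/h


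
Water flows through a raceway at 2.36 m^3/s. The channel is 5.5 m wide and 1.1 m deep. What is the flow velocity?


Cross-sectional area = W * d = 5.5 * 1.1 = 6.05 m^2
Velocity = Q / A = 2.36 / 6.05 = 0.390083 m/s

0.390083 m/s


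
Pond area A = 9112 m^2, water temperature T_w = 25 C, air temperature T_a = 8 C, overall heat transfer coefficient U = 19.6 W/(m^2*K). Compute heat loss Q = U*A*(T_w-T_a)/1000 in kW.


Temperature difference dT = 25 - 8 = 17 K
Heat loss (W) = U * A * dT = 19.6 * 9112 * 17 = 3036118.4 W
Convert to kW: 3036118.4 / 1000 = 3036.1184 kW

3036.1184 kW


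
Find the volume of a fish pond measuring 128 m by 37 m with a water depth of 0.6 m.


Base area = L * W = 128 * 37 = 4736 m^2
Volume = area * depth = 4736 * 0.6 = 2841.6 m^3

2841.6 m^3


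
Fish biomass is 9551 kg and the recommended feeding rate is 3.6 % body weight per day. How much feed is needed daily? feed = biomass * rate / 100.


Feeding rate fraction = 3.6% / 100 = 0.036
Daily feed = 9551 kg * 0.036 = 343.836 kg/day

343.836 kg/day


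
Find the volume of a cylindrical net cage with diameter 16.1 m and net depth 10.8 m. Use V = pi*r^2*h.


r = d/2 = 16.1/2 = 8.05 m
Base area = pi*r^2 = pi*8.05^2 = 203.58306 m^2
Volume = 203.58306 * 10.8 = 2198.7 m^3

2198.7 m^3


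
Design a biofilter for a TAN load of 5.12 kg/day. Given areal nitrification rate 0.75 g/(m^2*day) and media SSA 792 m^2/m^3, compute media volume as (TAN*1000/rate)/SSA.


A = 5.12*1000 / 0.75 = 6826.6667 m^2
V = 6826.6667 / 792 = 8.61953

8.61953 m^3


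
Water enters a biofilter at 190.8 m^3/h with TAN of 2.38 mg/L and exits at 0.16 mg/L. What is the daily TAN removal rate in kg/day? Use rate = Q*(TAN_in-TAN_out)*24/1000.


Concentration drop: TAN_in - TAN_out = 2.38 - 0.16 = 2.22 mg/L
Hourly TAN removed = Q * dTAN = 190.8 m^3/h * 2.22 mg/L = 423.576 g/h  (m^3/h * mg/L = g/h)
Daily TAN removed = 423.576 * 24 = 10165.824 g/day
Convert to kg/day: 10165.824 / 1000 = 10.165824 kg/day

10.165824 kg/day


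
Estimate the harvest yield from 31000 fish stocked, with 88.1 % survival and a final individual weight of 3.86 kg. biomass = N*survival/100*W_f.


Survivors = 31000 * 88.1/100 = 27311 fish
Harvest biomass = survivors * W_f = 27311 * 3.86 = 105420.46 kg

105420.46 kg


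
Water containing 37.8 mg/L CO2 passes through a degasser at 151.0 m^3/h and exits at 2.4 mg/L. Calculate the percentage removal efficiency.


CO2_out / CO2_in = 2.4 / 37.8 = 0.063492063
Fraction remaining = 0.063492063
efficiency = (1 - 0.063492063) * 100 = 93.6508 %

93.6508 %


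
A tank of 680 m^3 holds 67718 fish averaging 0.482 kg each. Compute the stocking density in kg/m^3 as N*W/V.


Total biomass = 67718 fish * 0.482 kg = 32640.076 kg
Density = total biomass / volume = 32640.076 / 680 = 48.0001 kg/m^3

48.0001 kg/m^3


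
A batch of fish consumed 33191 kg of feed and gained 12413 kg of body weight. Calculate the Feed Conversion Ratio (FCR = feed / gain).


FCR = feed consumed / weight gained
FCR = 33191 kg / 12413 kg = 2.67389

2.67389


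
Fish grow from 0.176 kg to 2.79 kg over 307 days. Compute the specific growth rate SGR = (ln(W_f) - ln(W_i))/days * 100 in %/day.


ln(W_f) = ln(2.79) = 1.0260416
ln(W_i) = ln(0.176) = -1.7372713
ln(W_f) - ln(W_i) = 1.0260416 - -1.7372713 = 2.7633129
SGR = 2.7633129 / 307 * 100 = 0.900102 %/day

0.900102 %/day


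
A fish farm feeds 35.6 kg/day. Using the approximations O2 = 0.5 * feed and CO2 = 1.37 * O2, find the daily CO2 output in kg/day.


O2 = 35.6 * 0.5 = 17.8
CO2 = 17.8 * 1.37 = 24.386

24.386 kg/day


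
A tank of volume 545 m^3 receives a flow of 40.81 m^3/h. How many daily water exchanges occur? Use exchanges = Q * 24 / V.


Daily flow volume = 40.81 m^3/h * 24 h = 979.44 m^3/day
Exchanges = daily flow / tank volume = 979.44 / 545 = 1.79714 exchanges/day

1.79714 exchanges/day


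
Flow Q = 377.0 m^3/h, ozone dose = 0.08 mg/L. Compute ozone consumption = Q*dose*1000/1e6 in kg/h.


O3 demand (mg/h) = Q * dose * 1000 = 377.0 * 0.08 * 1000 = 30160 mg/h
Convert mg to kg: 30160 / 1e6 = 0.03016 kg/h

0.03016 kg/h


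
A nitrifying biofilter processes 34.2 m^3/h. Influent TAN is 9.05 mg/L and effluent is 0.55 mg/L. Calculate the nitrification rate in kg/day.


Concentration drop: TAN_in - TAN_out = 9.05 - 0.55 = 8.5 mg/L
Hourly TAN removed = Q * dTAN = 34.2 m^3/h * 8.5 mg/L = 290.7 g/h  (m^3/h * mg/L = g/h)
Daily TAN removed = 290.7 * 24 = 6976.8 g/day
Convert to kg/day: 6976.8 / 1000 = 6.9768 kg/day

6.9768 kg/day


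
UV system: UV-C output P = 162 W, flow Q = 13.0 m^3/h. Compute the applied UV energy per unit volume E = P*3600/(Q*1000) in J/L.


Energy delivered per hour = 162 W * 3600 s = 583200 J/h
Volume treated per hour = 13.0 m^3/h * 1000 = 13000 L/h
dose = 583200 / 13000 = 44.8615 J/L

44.8615 J/L


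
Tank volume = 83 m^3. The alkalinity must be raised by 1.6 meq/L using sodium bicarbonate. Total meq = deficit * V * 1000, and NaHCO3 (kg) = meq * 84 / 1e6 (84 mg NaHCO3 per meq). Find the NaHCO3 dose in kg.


Tank volume in L = 83 m^3 * 1000 = 83000 L
Total meq required = 1.6 meq/L * 83000 L = 132800 meq
NaHCO3 mass = 132800 meq * 84 mg/meq / 1e6 = 11.1552 kg

11.1552 kg


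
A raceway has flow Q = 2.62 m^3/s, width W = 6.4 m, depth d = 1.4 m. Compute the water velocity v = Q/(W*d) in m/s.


Cross-sectional area = W * d = 6.4 * 1.4 = 8.96 m^2
Velocity = Q / A = 2.62 / 8.96 = 0.292411 m/s

0.292411 m/s


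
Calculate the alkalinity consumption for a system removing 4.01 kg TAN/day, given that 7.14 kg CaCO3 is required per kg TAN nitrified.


Alkalinity factor: 7.14 kg CaCO3 consumed per kg TAN nitrified
alk = 4.01 kg TAN * 7.14 = 28.6314 kg CaCO3/day

28.6314 kg CaCO3/day


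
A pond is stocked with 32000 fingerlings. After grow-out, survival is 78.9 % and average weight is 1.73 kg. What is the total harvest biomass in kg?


Survivors = 32000 * 78.9/100 = 25248 fish
Harvest biomass = survivors * W_f = 25248 * 1.73 = 43679.04 kg

43679.04 kg


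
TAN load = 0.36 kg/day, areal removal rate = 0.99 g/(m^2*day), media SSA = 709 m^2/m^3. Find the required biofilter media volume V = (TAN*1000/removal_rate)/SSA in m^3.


A = 0.36*1000 / 0.99 = 363.63636 m^2
V = 363.63636 / 709 = 0.512886

0.512886 m^3


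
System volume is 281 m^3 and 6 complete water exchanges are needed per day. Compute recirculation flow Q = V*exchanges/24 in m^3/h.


Daily recirculation volume = 281 m^3 * 6 = 1686 m^3/day
Flow rate Q = daily volume / 24 h = 1686 / 24 = 70.25 m^3/h

70.25 m^3/h


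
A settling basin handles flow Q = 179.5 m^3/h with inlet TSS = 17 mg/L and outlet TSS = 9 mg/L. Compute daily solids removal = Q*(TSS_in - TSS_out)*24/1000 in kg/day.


Concentration drop: TSS_in - TSS_out = 17 - 9 = 8 mg/L
Hourly solids removed = Q * dTSS = 179.5 m^3/h * 8 mg/L = 1436 g/h  (m^3/h * mg/L = g/h)
Daily solids removed = 1436 * 24 = 34464 g/day
Convert g to kg: 34464 / 1000 = 34.464 kg/day

34.464 kg/day


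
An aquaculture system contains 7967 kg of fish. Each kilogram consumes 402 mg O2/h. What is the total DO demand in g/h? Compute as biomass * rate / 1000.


Total O2 consumption (mg/h) = 7967 kg * 402 mg/(kg*h) = 3202734 mg/h
Convert to g/h: 3202734 / 1000 = 3202.734 g/h

3202.734 g/h


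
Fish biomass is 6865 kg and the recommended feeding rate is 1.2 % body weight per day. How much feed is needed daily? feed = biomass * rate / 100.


Feeding rate fraction = 1.2% / 100 = 0.012
Daily feed = 6865 kg * 0.012 = 82.38 kg/day

82.38 kg/day


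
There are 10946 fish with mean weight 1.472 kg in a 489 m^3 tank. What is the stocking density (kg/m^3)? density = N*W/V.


Total biomass = 10946 fish * 1.472 kg = 16112.512 kg
Density = total biomass / volume = 16112.512 / 489 = 32.9499 kg/m^3

32.9499 kg/m^3


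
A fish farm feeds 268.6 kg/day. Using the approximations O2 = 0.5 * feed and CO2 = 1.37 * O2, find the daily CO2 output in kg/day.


O2 = 268.6 * 0.5 = 134.3
CO2 = 134.3 * 1.37 = 183.991

183.991 kg/day


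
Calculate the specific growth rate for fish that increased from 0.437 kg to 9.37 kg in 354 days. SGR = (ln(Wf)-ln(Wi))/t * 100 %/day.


ln(W_f) = ln(9.37) = 2.2375131
ln(W_i) = ln(0.437) = -0.82782208
ln(W_f) - ln(W_i) = 2.2375131 - -0.82782208 = 3.0653352
SGR = 3.0653352 / 354 * 100 = 0.865914 %/day

0.865914 %/day


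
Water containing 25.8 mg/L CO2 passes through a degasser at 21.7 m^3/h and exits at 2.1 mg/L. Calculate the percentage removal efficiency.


CO2_out / CO2_in = 2.1 / 25.8 = 0.081395349
Fraction remaining = 0.081395349
efficiency = (1 - 0.081395349) * 100 = 91.8605 %

91.8605 %


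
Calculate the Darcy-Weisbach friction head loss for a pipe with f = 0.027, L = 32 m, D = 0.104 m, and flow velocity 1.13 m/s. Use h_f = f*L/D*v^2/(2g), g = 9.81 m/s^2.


v^2 = 1.13^2 = 1.2769 m^2/s^2
L/D = 32/0.104 = 307.69231
h_f = f*(L/D)*v^2/(2g) = 0.027 * 307.69231 * 1.2769 / 19.62 = 0.540677 m

0.540677 m


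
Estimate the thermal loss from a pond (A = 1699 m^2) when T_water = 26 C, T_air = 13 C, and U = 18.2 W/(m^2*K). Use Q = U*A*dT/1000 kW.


Temperature difference dT = 26 - 13 = 13 K
Heat loss (W) = U * A * dT = 18.2 * 1699 * 13 = 401983.4 W
Convert to kW: 401983.4 / 1000 = 401.9834 kW

401.9834 kW


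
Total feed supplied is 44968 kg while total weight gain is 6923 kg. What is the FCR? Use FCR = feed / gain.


FCR = feed consumed / weight gained
FCR = 44968 kg / 6923 kg = 6.49545

6.49545


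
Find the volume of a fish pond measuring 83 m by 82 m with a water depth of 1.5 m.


Base area = L * W = 83 * 82 = 6806 m^2
Volume = area * depth = 6806 * 1.5 = 10209 m^3

10209 m^3


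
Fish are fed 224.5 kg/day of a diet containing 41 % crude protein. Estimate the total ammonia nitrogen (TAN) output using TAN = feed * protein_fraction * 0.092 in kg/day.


Protein in feed = 224.5 * 41/100 = 92.045 kg/day
TAN = protein * 0.092 = 92.045 * 0.092 = 8.46814 kg/day

8.46814 kg/day


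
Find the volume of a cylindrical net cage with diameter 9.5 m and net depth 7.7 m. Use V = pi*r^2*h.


r = d/2 = 9.5/2 = 4.75 m
Base area = pi*r^2 = pi*4.75^2 = 70.882184 m^2
Volume = 70.882184 * 7.7 = 545.793 m^3

545.793 m^3


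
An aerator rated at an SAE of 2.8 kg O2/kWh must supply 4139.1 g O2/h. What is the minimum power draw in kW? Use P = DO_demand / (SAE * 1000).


SAE in g O2/kWh = 2.8 * 1000 = 2800 g/kWh
P = DO_demand / SAE_g = 4139.1 / 2800 = 1.47825 kW

1.47825 kW


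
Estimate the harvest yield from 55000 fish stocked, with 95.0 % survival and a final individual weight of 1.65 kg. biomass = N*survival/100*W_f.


Survivors = 55000 * 95.0/100 = 52250 fish
Harvest biomass = survivors * W_f = 52250 * 1.65 = 86212.5 kg

86212.5 kg


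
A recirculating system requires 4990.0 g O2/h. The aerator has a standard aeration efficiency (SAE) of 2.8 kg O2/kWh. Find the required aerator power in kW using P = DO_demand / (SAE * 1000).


SAE in g O2/kWh = 2.8 * 1000 = 2800 g/kWh
P = DO_demand / SAE_g = 4990.0 / 2800 = 1.78214 kW

1.78214 kW


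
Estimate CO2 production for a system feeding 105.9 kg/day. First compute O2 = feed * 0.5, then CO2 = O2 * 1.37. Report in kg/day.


O2 = 105.9 * 0.5 = 52.95
CO2 = 52.95 * 1.37 = 72.5415

72.5415 kg/day


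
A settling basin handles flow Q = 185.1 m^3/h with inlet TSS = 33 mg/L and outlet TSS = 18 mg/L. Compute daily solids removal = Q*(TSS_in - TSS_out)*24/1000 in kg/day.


Concentration drop: TSS_in - TSS_out = 33 - 18 = 15 mg/L
Hourly solids removed = Q * dTSS = 185.1 m^3/h * 15 mg/L = 2776.5 g/h  (m^3/h * mg/L = g/h)
Daily solids removed = 2776.5 * 24 = 66636 g/day
Convert g to kg: 66636 / 1000 = 66.636 kg/day

66.636 kg/day


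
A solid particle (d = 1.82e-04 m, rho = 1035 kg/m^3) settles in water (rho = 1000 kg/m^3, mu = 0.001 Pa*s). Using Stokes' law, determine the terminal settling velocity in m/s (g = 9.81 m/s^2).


Density difference: rho_p - rho_f = 1035 - 1000 = 35 kg/m^3
d^2 = (1.82e-04)^2 = 3.3124e-08 m^2
Numerator = (rho_p - rho_f) * g * d^2 = 35 * 9.81 * 3.3124e-08 = 1.1373125e-05
Denominator = 18 * mu = 18 * 0.001 = 0.018
v_s = 1.1373125e-05 / 0.018 = 6.3184e-04 m/s
Check: Re = rho_f * v_s * d / mu = 1000 * 6.3184e-04 * 1.82e-04 / 0.001 = 0.115 < 1, so Stokes' law applies.

6.3184e-04 m/s


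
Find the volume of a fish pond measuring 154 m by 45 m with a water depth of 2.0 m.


Base area = L * W = 154 * 45 = 6930 m^2
Volume = area * depth = 6930 * 2.0 = 13860 m^3

13860 m^3


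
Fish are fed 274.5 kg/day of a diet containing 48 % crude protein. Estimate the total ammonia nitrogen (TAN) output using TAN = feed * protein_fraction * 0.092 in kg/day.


Protein in feed = 274.5 * 48/100 = 131.76 kg/day
TAN = protein * 0.092 = 131.76 * 0.092 = 12.12192 kg/day

12.12192 kg/day


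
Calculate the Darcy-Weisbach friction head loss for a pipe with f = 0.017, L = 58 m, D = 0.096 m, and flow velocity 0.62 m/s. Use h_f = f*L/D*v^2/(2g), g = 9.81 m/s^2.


v^2 = 0.62^2 = 0.3844 m^2/s^2
L/D = 58/0.096 = 604.16667
h_f = f*(L/D)*v^2/(2g) = 0.017 * 604.16667 * 0.3844 / 19.62 = 0.201229 m

0.201229 m


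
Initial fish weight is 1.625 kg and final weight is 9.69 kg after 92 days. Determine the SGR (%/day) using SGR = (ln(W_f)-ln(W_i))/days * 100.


ln(W_f) = ln(9.69) = 2.2710944
ln(W_i) = ln(1.625) = 0.48550782
ln(W_f) - ln(W_i) = 2.2710944 - 0.48550782 = 1.7855866
SGR = 1.7855866 / 92 * 100 = 1.94085 %/day

1.94085 %/day


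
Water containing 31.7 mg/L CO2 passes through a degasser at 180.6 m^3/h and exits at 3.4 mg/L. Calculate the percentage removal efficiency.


CO2_out / CO2_in = 3.4 / 31.7 = 0.10725552
Fraction remaining = 0.10725552
efficiency = (1 - 0.10725552) * 100 = 89.2744 %

89.2744 %


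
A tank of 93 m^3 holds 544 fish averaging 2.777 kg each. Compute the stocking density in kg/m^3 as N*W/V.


Total biomass = 544 fish * 2.777 kg = 1510.688 kg
Density = total biomass / volume = 1510.688 / 93 = 16.244 kg/m^3

16.244 kg/m^3


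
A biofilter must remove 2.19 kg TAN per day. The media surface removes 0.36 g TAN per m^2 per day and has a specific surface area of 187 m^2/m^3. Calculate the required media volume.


A = 2.19*1000 / 0.36 = 6083.3333 m^2
V = 6083.3333 / 187 = 32.5312

32.5312 m^3


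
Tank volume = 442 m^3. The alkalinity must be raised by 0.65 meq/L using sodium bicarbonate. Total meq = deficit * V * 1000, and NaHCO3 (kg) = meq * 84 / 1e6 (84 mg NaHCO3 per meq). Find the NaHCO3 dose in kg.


Tank volume in L = 442 m^3 * 1000 = 442000 L
Total meq required = 0.65 meq/L * 442000 L = 287300 meq
NaHCO3 mass = 287300 meq * 84 mg/meq / 1e6 = 24.1332 kg

24.1332 kg


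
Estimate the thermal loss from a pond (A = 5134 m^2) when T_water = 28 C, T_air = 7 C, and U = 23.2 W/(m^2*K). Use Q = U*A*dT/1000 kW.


Temperature difference dT = 28 - 7 = 21 K
Heat loss (W) = U * A * dT = 23.2 * 5134 * 21 = 2501284.8 W
Convert to kW: 2501284.8 / 1000 = 2501.2848 kW

2501.2848 kW


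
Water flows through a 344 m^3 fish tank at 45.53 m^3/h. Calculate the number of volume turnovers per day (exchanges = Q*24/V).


Daily flow volume = 45.53 m^3/h * 24 h = 1092.72 m^3/day
Exchanges = daily flow / tank volume = 1092.72 / 344 = 3.17651 exchanges/day

3.17651 exchanges/day


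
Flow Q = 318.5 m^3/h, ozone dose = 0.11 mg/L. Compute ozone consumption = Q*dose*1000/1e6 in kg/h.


O3 demand (mg/h) = Q * dose * 1000 = 318.5 * 0.11 * 1000 = 35035 mg/h
Convert mg to kg: 35035 / 1e6 = 0.035035 kg/h

0.035035 kg/h


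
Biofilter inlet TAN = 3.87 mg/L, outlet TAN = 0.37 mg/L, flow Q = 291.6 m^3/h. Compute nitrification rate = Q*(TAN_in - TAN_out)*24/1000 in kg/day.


Concentration drop: TAN_in - TAN_out = 3.87 - 0.37 = 3.5 mg/L
Hourly TAN removed = Q * dTAN = 291.6 m^3/h * 3.5 mg/L = 1020.6 g/h  (m^3/h * mg/L = g/h)
Daily TAN removed = 1020.6 * 24 = 24494.4 g/day
Convert to kg/day: 24494.4 / 1000 = 24.4944 kg/day

24.4944 kg/day


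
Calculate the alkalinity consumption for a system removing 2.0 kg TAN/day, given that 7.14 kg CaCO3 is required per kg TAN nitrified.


Alkalinity factor: 7.14 kg CaCO3 consumed per kg TAN nitrified
alk = 2.0 kg TAN * 7.14 = 14.28 kg CaCO3/day

14.28 kg CaCO3/day


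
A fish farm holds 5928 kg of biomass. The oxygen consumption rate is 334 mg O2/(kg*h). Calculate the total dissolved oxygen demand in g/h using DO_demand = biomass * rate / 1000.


Total O2 consumption (mg/h) = 5928 kg * 334 mg/(kg*h) = 1979952 mg/h
Convert to g/h: 1979952 / 1000 = 1979.952 g/h

1979.952 g/h


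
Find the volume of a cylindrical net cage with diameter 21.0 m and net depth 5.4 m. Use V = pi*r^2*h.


r = d/2 = 21.0/2 = 10.5 m
Base area = pi*r^2 = pi*10.5^2 = 346.36059 m^2
Volume = 346.36059 * 5.4 = 1870.35 m^3

1870.35 m^3


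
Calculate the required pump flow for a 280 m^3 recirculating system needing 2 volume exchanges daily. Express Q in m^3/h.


Daily recirculation volume = 280 m^3 * 2 = 560 m^3/day
Flow rate Q = daily volume / 24 h = 560 / 24 = 23.3333 m^3/h

23.3333 m^3/h


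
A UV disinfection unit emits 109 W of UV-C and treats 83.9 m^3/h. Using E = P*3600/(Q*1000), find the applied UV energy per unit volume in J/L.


Energy delivered per hour = 109 W * 3600 s = 392400 J/h
Volume treated per hour = 83.9 m^3/h * 1000 = 83900 L/h
dose = 392400 / 83900 = 4.677 J/L

4.677 J/L


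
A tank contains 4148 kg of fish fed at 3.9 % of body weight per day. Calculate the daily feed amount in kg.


Feeding rate fraction = 3.9% / 100 = 0.039
Daily feed = 4148 kg * 0.039 = 161.772 kg/day

161.772 kg/day


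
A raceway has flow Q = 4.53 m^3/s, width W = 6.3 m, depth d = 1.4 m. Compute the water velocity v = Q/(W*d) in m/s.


Cross-sectional area = W * d = 6.3 * 1.4 = 8.82 m^2
Velocity = Q / A = 4.53 / 8.82 = 0.513605 m/s

0.513605 m/s


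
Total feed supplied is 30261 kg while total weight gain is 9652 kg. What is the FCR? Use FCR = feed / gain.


FCR = feed consumed / weight gained
FCR = 30261 kg / 9652 kg = 3.13521

3.13521


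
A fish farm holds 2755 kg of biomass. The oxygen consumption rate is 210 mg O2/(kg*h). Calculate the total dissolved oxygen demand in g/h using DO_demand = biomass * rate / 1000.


Total O2 consumption (mg/h) = 2755 kg * 210 mg/(kg*h) = 578550 mg/h
Convert to g/h: 578550 / 1000 = 578.55 g/h

578.55 g/h


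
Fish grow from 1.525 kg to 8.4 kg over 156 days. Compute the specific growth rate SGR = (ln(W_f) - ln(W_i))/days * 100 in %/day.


ln(W_f) = ln(8.4) = 2.1282317
ln(W_i) = ln(1.525) = 0.42199441
ln(W_f) - ln(W_i) = 2.1282317 - 0.42199441 = 1.7062373
SGR = 1.7062373 / 156 * 100 = 1.09374 %/day

1.09374 %/day


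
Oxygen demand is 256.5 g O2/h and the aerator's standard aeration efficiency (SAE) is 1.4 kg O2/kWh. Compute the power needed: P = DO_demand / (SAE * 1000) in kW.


SAE in g O2/kWh = 1.4 * 1000 = 1400 g/kWh
P = DO_demand / SAE_g = 256.5 / 1400 = 0.183214 kW

0.183214 kW


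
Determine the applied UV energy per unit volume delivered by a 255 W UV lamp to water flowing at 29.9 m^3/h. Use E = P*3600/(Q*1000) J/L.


Energy delivered per hour = 255 W * 3600 s = 918000 J/h
Volume treated per hour = 29.9 m^3/h * 1000 = 29900 L/h
dose = 918000 / 29900 = 30.7023 J/L

30.7023 J/L


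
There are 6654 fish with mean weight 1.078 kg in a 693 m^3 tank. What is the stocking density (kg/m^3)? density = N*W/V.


Total biomass = 6654 fish * 1.078 kg = 7173.012 kg
Density = total biomass / volume = 7173.012 / 693 = 10.3507 kg/m^3

10.3507 kg/m^3


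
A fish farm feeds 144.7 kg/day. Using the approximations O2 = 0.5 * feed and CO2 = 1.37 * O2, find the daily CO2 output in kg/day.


O2 = 144.7 * 0.5 = 72.35
CO2 = 72.35 * 1.37 = 99.1195

99.1195 kg/day


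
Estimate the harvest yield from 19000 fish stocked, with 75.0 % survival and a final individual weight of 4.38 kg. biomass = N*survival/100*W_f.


Survivors = 19000 * 75.0/100 = 14250 fish
Harvest biomass = survivors * W_f = 14250 * 4.38 = 62415 kg

62415 kg


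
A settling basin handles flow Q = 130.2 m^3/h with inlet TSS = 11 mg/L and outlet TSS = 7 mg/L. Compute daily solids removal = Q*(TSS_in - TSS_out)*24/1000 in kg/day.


Concentration drop: TSS_in - TSS_out = 11 - 7 = 4 mg/L
Hourly solids removed = Q * dTSS = 130.2 m^3/h * 4 mg/L = 520.8 g/h  (m^3/h * mg/L = g/h)
Daily solids removed = 520.8 * 24 = 12499.2 g/day
Convert g to kg: 12499.2 / 1000 = 12.4992 kg/day

12.4992 kg/day


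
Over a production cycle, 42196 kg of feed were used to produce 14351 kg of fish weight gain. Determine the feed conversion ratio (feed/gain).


FCR = feed consumed / weight gained
FCR = 42196 kg / 14351 kg = 2.94028

2.94028


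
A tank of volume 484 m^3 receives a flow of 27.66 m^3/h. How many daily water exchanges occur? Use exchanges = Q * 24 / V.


Daily flow volume = 27.66 m^3/h * 24 h = 663.84 m^3/day
Exchanges = daily flow / tank volume = 663.84 / 484 = 1.37157 exchanges/day

1.37157 exchanges/day


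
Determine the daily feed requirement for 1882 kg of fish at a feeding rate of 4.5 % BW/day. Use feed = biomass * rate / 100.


Feeding rate fraction = 4.5% / 100 = 0.045
Daily feed = 1882 kg * 0.045 = 84.69 kg/day

84.69 kg/day


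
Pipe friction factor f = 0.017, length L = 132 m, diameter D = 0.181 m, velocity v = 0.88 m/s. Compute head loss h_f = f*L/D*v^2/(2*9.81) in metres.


v^2 = 0.88^2 = 0.7744 m^2/s^2
L/D = 132/0.181 = 729.28177
h_f = f*(L/D)*v^2/(2g) = 0.017 * 729.28177 * 0.7744 / 19.62 = 0.48934 m

0.48934 m


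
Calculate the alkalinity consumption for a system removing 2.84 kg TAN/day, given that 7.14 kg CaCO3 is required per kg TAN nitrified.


Alkalinity factor: 7.14 kg CaCO3 consumed per kg TAN nitrified
alk = 2.84 kg TAN * 7.14 = 20.2776 kg CaCO3/day

20.2776 kg CaCO3/day


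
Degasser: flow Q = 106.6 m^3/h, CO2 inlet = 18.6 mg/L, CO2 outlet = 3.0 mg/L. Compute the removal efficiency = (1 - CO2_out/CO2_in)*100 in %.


CO2_out / CO2_in = 3.0 / 18.6 = 0.16129032
Fraction remaining = 0.16129032
efficiency = (1 - 0.16129032) * 100 = 83.871 %

83.871 %


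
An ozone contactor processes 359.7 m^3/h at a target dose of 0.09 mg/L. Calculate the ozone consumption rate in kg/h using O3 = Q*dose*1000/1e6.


O3 demand (mg/h) = Q * dose * 1000 = 359.7 * 0.09 * 1000 = 32373 mg/h
Convert mg to kg: 32373 / 1e6 = 0.032373 kg/h

0.032373 kg/h


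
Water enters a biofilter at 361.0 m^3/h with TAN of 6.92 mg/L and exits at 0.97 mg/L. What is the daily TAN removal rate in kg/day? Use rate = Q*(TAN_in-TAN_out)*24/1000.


Concentration drop: TAN_in - TAN_out = 6.92 - 0.97 = 5.95 mg/L
Hourly TAN removed = Q * dTAN = 361.0 m^3/h * 5.95 mg/L = 2147.95 g/h  (m^3/h * mg/L = g/h)
Daily TAN removed = 2147.95 * 24 = 51550.8 g/day
Convert to kg/day: 51550.8 / 1000 = 51.5508 kg/day

51.5508 kg/day


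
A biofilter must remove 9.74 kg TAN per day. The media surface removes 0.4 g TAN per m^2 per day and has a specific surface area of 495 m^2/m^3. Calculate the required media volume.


A = 9.74*1000 / 0.4 = 24350 m^2
V = 24350 / 495 = 49.1919

49.1919 m^3


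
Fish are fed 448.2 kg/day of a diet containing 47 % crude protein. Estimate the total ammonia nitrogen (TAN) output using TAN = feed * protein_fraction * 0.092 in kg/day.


Protein in feed = 448.2 * 47/100 = 210.654 kg/day
TAN = protein * 0.092 = 210.654 * 0.092 = 19.380168 kg/day

19.380168 kg/day


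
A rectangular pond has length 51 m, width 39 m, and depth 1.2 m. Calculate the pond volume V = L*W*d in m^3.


Base area = L * W = 51 * 39 = 1989 m^2
Volume = area * depth = 1989 * 1.2 = 2386.8 m^3

2386.8 m^3


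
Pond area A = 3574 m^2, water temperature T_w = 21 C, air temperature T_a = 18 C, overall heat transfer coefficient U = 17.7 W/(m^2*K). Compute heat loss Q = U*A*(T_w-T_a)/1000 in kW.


Temperature difference dT = 21 - 18 = 3 K
Heat loss (W) = U * A * dT = 17.7 * 3574 * 3 = 189779.4 W
Convert to kW: 189779.4 / 1000 = 189.7794 kW

189.7794 kW


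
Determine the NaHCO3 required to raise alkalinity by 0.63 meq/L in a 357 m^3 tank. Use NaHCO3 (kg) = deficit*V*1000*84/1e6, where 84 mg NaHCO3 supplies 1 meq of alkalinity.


Tank volume in L = 357 m^3 * 1000 = 357000 L
Total meq required = 0.63 meq/L * 357000 L = 224910 meq
NaHCO3 mass = 224910 meq * 84 mg/meq / 1e6 = 18.8924 kg

18.8924 kg


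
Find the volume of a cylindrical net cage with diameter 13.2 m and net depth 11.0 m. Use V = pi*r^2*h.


r = d/2 = 13.2/2 = 6.6 m
Base area = pi*r^2 = pi*6.6^2 = 136.84778 m^2
Volume = 136.84778 * 11.0 = 1505.33 m^3

1505.33 m^3


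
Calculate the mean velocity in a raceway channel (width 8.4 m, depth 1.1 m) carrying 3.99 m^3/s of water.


Cross-sectional area = W * d = 8.4 * 1.1 = 9.24 m^2
Velocity = Q / A = 3.99 / 9.24 = 0.431818 m/s

0.431818 m/s


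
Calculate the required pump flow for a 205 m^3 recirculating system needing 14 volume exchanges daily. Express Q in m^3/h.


Daily recirculation volume = 205 m^3 * 14 = 2870 m^3/day
Flow rate Q = daily volume / 24 h = 2870 / 24 = 119.583 m^3/h

119.583 m^3/h


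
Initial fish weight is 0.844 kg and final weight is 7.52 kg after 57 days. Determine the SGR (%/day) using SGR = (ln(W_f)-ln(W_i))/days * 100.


ln(W_f) = ln(7.52) = 2.0175661
ln(W_i) = ln(0.844) = -0.16960278
ln(W_f) - ln(W_i) = 2.0175661 - -0.16960278 = 2.1871689
SGR = 2.1871689 / 57 * 100 = 3.83714 %/day

3.83714 %/day


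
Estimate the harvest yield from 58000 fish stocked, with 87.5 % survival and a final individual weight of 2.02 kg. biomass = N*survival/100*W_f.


Survivors = 58000 * 87.5/100 = 50750 fish
Harvest biomass = survivors * W_f = 50750 * 2.02 = 102515 kg

102515 kg


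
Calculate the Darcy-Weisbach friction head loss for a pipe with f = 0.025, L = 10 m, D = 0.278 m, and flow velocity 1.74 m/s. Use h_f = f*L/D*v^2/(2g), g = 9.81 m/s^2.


v^2 = 1.74^2 = 3.0276 m^2/s^2
L/D = 10/0.278 = 35.971223
h_f = f*(L/D)*v^2/(2g) = 0.025 * 35.971223 * 3.0276 / 19.62 = 0.13877 m

0.13877 m


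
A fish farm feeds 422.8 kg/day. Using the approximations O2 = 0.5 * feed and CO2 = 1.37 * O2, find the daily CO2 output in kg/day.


O2 = 422.8 * 0.5 = 211.4
CO2 = 211.4 * 1.37 = 289.618

289.618 kg/day


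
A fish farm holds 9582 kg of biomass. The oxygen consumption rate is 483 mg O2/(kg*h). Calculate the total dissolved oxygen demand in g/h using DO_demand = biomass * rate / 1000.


Total O2 consumption (mg/h) = 9582 kg * 483 mg/(kg*h) = 4628106 mg/h
Convert to g/h: 4628106 / 1000 = 4628.106 g/h

4628.106 g/h


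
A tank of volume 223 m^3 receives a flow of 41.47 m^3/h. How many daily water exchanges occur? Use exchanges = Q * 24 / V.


Daily flow volume = 41.47 m^3/h * 24 h = 995.28 m^3/day
Exchanges = daily flow / tank volume = 995.28 / 223 = 4.46314 exchanges/day

4.46314 exchanges/day


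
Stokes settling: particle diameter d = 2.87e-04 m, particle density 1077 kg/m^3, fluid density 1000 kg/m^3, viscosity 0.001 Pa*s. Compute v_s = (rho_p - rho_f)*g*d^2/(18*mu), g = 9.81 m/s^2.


Density difference: rho_p - rho_f = 1077 - 1000 = 77 kg/m^3
d^2 = (2.87e-04)^2 = 8.2369e-08 m^2
Numerator = (rho_p - rho_f) * g * d^2 = 77 * 9.81 * 8.2369e-08 = 6.2219072e-05
Denominator = 18 * mu = 18 * 0.001 = 0.018
v_s = 6.2219072e-05 / 0.018 = 0.00345662 m/s
Check: Re = rho_f * v_s * d / mu = 1000 * 0.00345662 * 2.87e-04 / 0.001 = 0.992 < 1, so Stokes' law applies.

0.00345662 m/s


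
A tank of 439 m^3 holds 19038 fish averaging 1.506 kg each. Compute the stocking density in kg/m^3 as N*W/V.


Total biomass = 19038 fish * 1.506 kg = 28671.228 kg
Density = total biomass / volume = 28671.228 / 439 = 65.3103 kg/m^3

65.3103 kg/m^3


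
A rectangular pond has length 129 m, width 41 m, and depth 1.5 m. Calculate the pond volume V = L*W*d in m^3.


Base area = L * W = 129 * 41 = 5289 m^2
Volume = area * depth = 5289 * 1.5 = 7933.5 m^3

7933.5 m^3


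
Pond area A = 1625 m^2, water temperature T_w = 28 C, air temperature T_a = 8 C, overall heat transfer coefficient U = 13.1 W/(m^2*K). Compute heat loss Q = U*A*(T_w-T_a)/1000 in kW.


Temperature difference dT = 28 - 8 = 20 K
Heat loss (W) = U * A * dT = 13.1 * 1625 * 20 = 425750 W
Convert to kW: 425750 / 1000 = 425.75 kW

425.75 kW


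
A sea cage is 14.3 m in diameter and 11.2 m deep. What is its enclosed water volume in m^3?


r = d/2 = 14.3/2 = 7.15 m
Base area = pi*r^2 = pi*7.15^2 = 160.60607 m^2
Volume = 160.60607 * 11.2 = 1798.79 m^3

1798.79 m^3


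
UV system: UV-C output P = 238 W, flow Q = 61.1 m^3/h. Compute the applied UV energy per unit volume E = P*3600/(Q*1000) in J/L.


Energy delivered per hour = 238 W * 3600 s = 856800 J/h
Volume treated per hour = 61.1 m^3/h * 1000 = 61100 L/h
dose = 856800 / 61100 = 14.0229 J/L

14.0229 J/L


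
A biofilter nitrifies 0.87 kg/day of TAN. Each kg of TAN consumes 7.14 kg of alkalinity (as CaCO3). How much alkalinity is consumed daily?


Alkalinity factor: 7.14 kg CaCO3 consumed per kg TAN nitrified
alk = 0.87 kg TAN * 7.14 = 6.2118 kg CaCO3/day

6.2118 kg CaCO3/day


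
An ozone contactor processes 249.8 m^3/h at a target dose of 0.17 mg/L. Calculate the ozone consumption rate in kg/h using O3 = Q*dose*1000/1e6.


O3 demand (mg/h) = Q * dose * 1000 = 249.8 * 0.17 * 1000 = 42466 mg/h
Convert mg to kg: 42466 / 1e6 = 0.042466 kg/h

0.042466 kg/h
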